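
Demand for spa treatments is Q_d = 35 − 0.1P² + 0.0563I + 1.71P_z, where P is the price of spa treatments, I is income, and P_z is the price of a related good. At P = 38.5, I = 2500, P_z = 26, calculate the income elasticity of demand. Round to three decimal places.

1.955

First evaluate Q_d: 35 − 0.1(38.5)² + 0.0563(2500) + 1.71(26) = 35 − 148.225 + 140.75 + 44.46 = 71.985.
∂Q_d/∂I = +0.0563, so E_I = 0.0563·(2500/71.985) ≈ 1.955.
E_I > 1: normal good (luxury).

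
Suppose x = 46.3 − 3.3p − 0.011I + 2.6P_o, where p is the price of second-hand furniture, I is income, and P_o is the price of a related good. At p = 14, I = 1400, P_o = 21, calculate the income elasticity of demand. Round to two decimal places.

-0.39

First evaluate x: 46.3 − 3.3(14) − 0.011(1400) + 2.6(21) = 46.3 − 46.2 − 15.4 + 54.6 = 39.3.
∂x/∂I = −0.011, so E_I = -0.011·(1400/39.3) ≈ -0.39.
E_I < 0: inferior good.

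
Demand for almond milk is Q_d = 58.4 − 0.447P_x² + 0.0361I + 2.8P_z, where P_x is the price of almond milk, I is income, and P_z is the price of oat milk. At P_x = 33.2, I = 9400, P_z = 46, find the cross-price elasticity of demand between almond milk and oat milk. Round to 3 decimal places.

3.806

Substituting, Q_d = 58.4 − 0.447(33.2)² + 0.0361(9400) + 2.8(46) = 58.4 − 492.7013 + 339.34 + 128.8 = 33.8387.
∂Q_d/∂P_z = +2.8, so E_xy = 2.8·(46/33.8387) ≈ 3.806.
E_xy > 0: the goods are substitutes.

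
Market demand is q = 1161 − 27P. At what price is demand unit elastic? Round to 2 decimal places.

For linear demand q = a − bP, E = −bP/(a − bP). |E| = 1 ⇒ bP = a − bP ⇒ P = a/(2b).
P = 1161/(2·27) = 21.50.

21.50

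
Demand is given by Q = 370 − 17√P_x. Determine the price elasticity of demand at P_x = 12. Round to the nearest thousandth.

At P_x = 12, Q = 311.1103.
dQ/dP_x = −17/(2√P_x) = −17/(2·3.4641).
Point elasticity E = (dQ/dP_x)·(P_x/Q) = -2.4537 × 12/311.1103 ≈ -0.095.
|E| < 1, so demand is inelastic at this price.

-0.095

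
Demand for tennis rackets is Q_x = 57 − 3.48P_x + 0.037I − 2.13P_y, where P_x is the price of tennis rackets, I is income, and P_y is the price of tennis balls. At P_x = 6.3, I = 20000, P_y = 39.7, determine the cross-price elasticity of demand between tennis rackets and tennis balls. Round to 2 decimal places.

-0.12

First evaluate Q_x: 57 − 3.48(6.3) + 0.037(20000) − 2.13(39.7) = 57 − 21.924 + 740 − 84.561 = 690.515.
∂Q_x/∂P_y = −2.13, so E_xy = -2.13·(39.7/690.515) ≈ -0.12.
E_xy < 0: the goods are complements.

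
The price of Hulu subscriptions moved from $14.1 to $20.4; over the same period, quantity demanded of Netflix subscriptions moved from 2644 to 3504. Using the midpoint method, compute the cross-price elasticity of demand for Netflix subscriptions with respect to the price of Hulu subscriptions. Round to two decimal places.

%ΔQ_x = (3504 − 2644)/[(2644+3504)/2] = 860/3074 ≈ 0.2798.
%ΔP_y = (20.4 − 14.1)/[(14.1+20.4)/2] ≈ 0.3652.
E_xy = 0.2798/0.3652 ≈ 0.77.
E_xy > 0, so Netflix subscriptions and Hulu subscriptions are substitutes.

0.77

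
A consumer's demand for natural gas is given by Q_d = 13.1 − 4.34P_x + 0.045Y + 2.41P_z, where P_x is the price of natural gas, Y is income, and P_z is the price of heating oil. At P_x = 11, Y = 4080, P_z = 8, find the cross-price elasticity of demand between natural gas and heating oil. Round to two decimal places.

Q_d = 13.1 − 4.34(11) + 0.045(4080) + 2.41(8) = 13.1 − 47.74 + 183.6 + 19.28 = 168.24.
∂Q_d/∂P_z = +2.41, so E_xy = 2.41·(8/168.24) ≈ 0.11.
E_xy > 0: the goods are substitutes.

0.11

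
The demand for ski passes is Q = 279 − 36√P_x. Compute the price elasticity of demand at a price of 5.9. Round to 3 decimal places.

At P_x = 5.9, Q = 191.5563.
dQ/dP_x = −36/(2√P_x) = −36/(2·2.429).
Point elasticity E = (dQ/dP_x)·(P_x/Q) = -7.4105 × 5.9/191.5563 ≈ -0.228.
|E| < 1, so demand is inelastic at this price.

-0.228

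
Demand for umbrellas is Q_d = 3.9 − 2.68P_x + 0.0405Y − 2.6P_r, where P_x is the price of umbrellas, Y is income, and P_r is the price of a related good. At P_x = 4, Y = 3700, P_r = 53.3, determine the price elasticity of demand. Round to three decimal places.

Evaluating quantity at (P_x, Y, P_r) gives Q_d = 3.9 − 2.68(4) + 0.0405(3700) − 2.6(53.3) = 3.9 − 10.72 + 149.85 − 138.58 = 4.45.
∂Q_d/∂P_x = −2.68, so E_p = (−2.68)·(4/4.45) ≈ -2.409.
|E_p| > 1: demand is elastic.

-2.409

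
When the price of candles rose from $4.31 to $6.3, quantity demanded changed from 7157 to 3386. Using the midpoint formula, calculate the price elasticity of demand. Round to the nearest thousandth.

%Δq = (3386 − 7157)/[(7157 + 3386)/2] = -3771/5271.5 ≈ -0.7154.
%Δp = (6.3 − 4.31)/[(4.31 + 6.3)/2] = 1.99/5.305 ≈ 0.3751.
Arc elasticity E = %Δq/%Δp ≈ -0.7154/0.3751 ≈ -1.907.
|E| > 1: demand is elastic over this range.

-1.907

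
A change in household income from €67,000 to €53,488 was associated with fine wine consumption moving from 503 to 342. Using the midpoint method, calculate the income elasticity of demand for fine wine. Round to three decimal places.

1.699

%ΔQ = (342 − 503)/[(503+342)/2] = -161/422.5 ≈ -0.3811.
%ΔI = (53,488 − 67,000)/[(67,000+53,488)/2] = -13512/60244 ≈ -0.2243.
E_I = %ΔQ/%ΔI ≈ 1.699.
E_I > 1: normal good (luxury).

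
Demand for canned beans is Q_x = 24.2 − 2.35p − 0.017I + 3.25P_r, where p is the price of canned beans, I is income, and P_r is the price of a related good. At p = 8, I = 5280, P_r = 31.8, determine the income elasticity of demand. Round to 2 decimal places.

First evaluate Q_x: 24.2 − 2.35(8) − 0.017(5280) + 3.25(31.8) = 24.2 − 18.8 − 89.76 + 103.35 = 18.99.
∂Q_x/∂I = −0.017, so E_I = -0.017·(5280/18.99) ≈ -4.73.
E_I < 0: inferior good.

-4.73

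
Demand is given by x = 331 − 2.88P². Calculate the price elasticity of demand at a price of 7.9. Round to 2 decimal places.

At P = 7.9, x = 151.2592.
dx/dP = −2·2.88·P = −45.504.
Point elasticity E = (dx/dP)·(P/x) = -45.504 × 7.9/151.2592 ≈ -2.38.
|E| > 1, so demand is elastic at this price.

-2.38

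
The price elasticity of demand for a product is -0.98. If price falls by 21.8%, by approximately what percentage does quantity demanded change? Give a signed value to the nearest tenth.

%ΔQ ≈ E × %ΔP = (-0.98) × (-21.8%) ≈ 21.4%.

21.4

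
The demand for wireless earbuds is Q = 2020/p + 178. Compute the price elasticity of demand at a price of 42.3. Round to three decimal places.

At p = 42.3, Q = 225.7541.
dQ/dp = −2020/p² = −1.1289.
Point elasticity E = (dQ/dp)·(p/Q) = -1.1289 × 42.3/225.7541 ≈ -0.212.
|E| < 1, so demand is inelastic at this price.

-0.212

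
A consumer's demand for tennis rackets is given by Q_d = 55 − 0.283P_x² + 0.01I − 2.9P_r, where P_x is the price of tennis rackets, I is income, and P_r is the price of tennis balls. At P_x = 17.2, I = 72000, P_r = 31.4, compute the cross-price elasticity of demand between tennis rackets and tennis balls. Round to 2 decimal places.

At the given point, Q_d = 55 − 0.283(17.2)² + 0.01(72000) − 2.9(31.4) = 55 − 83.7227 + 720 − 91.06 = 600.2173.
∂Q_d/∂P_r = −2.9, so E_xy = -2.9·(31.4/600.2173) ≈ -0.15.
E_xy < 0: the goods are complements.

-0.15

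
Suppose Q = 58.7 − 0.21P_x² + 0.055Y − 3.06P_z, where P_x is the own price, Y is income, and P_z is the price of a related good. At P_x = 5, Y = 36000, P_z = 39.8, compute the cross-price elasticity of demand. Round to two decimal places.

-0.06

Substituting, Q = 58.7 − 0.21(5)² + 0.055(36000) − 3.06(39.8) = 58.7 − 5.25 + 1980 − 121.788 = 1911.662.
∂Q/∂P_z = −3.06, so E_xy = -3.06·(39.8/1911.662) ≈ -0.06.
E_xy < 0: the goods are complements.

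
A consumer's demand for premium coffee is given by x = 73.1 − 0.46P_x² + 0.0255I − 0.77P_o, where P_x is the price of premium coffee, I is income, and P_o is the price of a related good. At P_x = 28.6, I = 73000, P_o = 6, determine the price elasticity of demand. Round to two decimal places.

-0.48

Evaluating quantity at (P_x, I, P_o) gives x = 73.1 − 0.46(28.6)² + 0.0255(73000) − 0.77(6) = 73.1 − 376.2616 + 1861.5 − 4.62 = 1553.7184.
∂x/∂P_x = −2·0.46·P_x = -26.312, so E_p = -26.312·(28.6/1553.7184) ≈ -0.48.
|E_p| < 1: demand is inelastic.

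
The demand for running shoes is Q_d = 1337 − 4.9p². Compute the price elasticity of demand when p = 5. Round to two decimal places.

At p = 5, Q_d = 1214.5.
dQ_d/dp = −2·4.9·p = −49.
Point elasticity E = (dQ_d/dp)·(p/Q_d) = -49 × 5/1214.5 ≈ -0.20.
|E| < 1, so demand is inelastic at this price.

-0.20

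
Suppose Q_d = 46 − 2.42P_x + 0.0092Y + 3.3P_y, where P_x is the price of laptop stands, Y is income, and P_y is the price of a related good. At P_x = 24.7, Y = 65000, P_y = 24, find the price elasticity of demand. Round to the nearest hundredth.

Evaluating quantity at (P_x, Y, P_y) gives Q_d = 46 − 2.42(24.7) + 0.0092(65000) + 3.3(24) = 46 − 59.774 + 598 + 79.2 = 663.426.
∂Q_d/∂P_x = −2.42, so E_p = (−2.42)·(24.7/663.426) ≈ -0.09.
|E_p| < 1: demand is inelastic.

-0.09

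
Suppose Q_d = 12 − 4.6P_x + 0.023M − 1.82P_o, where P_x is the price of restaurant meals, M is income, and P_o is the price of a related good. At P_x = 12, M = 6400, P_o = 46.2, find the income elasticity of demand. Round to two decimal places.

Q_d = 12 − 4.6(12) + 0.023(6400) − 1.82(46.2) = 12 − 55.2 + 147.2 − 84.084 = 19.916.
∂Q_d/∂M = +0.023, so E_I = 0.023·(6400/19.916) ≈ 7.39.
E_I > 1: normal good (luxury).

7.39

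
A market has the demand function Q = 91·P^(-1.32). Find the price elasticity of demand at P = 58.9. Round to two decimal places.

-1.32

For a Cobb–Douglas (constant-elasticity) form Q = A·P^α·…, the elasticity with respect to P equals the exponent α at every point.
Here the exponent on P is -1.32, so the price elasticity of demand is -1.32.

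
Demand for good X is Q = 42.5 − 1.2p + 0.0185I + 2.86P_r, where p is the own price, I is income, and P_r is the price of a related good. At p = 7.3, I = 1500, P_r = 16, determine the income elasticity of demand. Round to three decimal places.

0.259

At the given point, Q = 42.5 − 1.2(7.3) + 0.0185(1500) + 2.86(16) = 42.5 − 8.76 + 27.75 + 45.76 = 107.25.
∂Q/∂I = +0.0185, so E_I = 0.0185·(1500/107.25) ≈ 0.259.
E_I ∈ (0,1): normal good (necessity).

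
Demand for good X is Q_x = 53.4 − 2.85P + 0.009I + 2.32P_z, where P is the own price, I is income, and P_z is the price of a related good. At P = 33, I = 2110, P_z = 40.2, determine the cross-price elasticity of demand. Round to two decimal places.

1.30

First evaluate Q_x: 53.4 − 2.85(33) + 0.009(2110) + 2.32(40.2) = 53.4 − 94.05 + 18.99 + 93.264 = 71.604.
∂Q_x/∂P_z = +2.32, so E_xy = 2.32·(40.2/71.604) ≈ 1.30.
E_xy > 0: the goods are substitutes.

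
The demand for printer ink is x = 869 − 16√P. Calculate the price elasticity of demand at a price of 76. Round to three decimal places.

-0.096

At P = 76, x = 729.5152.
dx/dP = −16/(2√P) = −16/(2·8.7178).
Point elasticity E = (dx/dP)·(P/x) = -0.9177 × 76/729.5152 ≈ -0.096.
|E| < 1, so demand is inelastic at this price.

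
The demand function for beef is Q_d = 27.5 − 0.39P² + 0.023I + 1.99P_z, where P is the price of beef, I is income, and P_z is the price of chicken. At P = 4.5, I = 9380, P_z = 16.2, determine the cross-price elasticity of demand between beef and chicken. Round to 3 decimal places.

0.120

First evaluate Q_d: 27.5 − 0.39(4.5)² + 0.023(9380) + 1.99(16.2) = 27.5 − 7.8975 + 215.74 + 32.238 = 267.5805.
∂Q_d/∂P_z = +1.99, so E_xy = 1.99·(16.2/267.5805) ≈ 0.120.
E_xy > 0: the goods are substitutes.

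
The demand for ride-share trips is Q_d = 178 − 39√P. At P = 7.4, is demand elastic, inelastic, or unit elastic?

inelastic

At P = 7.4, Q_d = 71.9085.
dQ_d/dP = −39/(2√P) = −39/(2·2.7203).
Point elasticity E = (dQ_d/dP)·(P/Q_d) = -7.1683 × 7.4/71.9085 ≈ -0.738.
|E| ≈ 0.738 < 1, so demand is inelastic.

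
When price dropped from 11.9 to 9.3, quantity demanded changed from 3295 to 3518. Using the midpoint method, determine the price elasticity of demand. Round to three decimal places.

-0.267

%ΔQ = (3518 − 3295)/[(3295 + 3518)/2] = 223/3406.5 ≈ 0.0655.
%Δp = (9.3 − 11.9)/[(11.9 + 9.3)/2] = -2.6/10.6 ≈ -0.2453.
Arc elasticity E = %ΔQ/%Δp ≈ 0.0655/-0.2453 ≈ -0.267.
|E| < 1: demand is inelastic over this range.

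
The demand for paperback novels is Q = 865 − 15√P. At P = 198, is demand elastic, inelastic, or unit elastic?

At P = 198, Q = 653.9313.
dQ/dP = −15/(2√P) = −15/(2·14.0712).
Point elasticity E = (dQ/dP)·(P/Q) = -0.533 × 198/653.9313 ≈ -0.161.
|E| ≈ 0.161 < 1, so demand is inelastic.

inelastic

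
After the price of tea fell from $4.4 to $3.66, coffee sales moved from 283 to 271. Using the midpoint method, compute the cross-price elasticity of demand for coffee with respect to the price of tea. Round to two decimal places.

0.24

%ΔQ_x = (271 − 283)/[(283+271)/2] = -12/277 ≈ -0.0433.
%ΔP_y = (3.66 − 4.4)/[(4.4+3.66)/2] ≈ -0.1836.
E_xy = -0.0433/-0.1836 ≈ 0.24.
E_xy > 0, so coffee and tea are substitutes.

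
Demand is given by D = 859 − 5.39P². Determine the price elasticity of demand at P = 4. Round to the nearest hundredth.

-0.22

At P = 4, D = 772.76.
dD/dP = −2·5.39·P = −43.12.
Point elasticity E = (dD/dP)·(P/D) = -43.12 × 4/772.76 ≈ -0.22.
|E| < 1, so demand is inelastic at this price.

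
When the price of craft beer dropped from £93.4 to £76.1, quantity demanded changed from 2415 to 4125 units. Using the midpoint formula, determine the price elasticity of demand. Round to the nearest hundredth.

%Δq = (4125 − 2415)/[(2415 + 4125)/2] = 1710/3270 ≈ 0.5229.
%Δp = (76.1 − 93.4)/[(93.4 + 76.1)/2] = -17.3/84.75 ≈ -0.2041.
Arc elasticity E = %Δq/%Δp ≈ 0.5229/-0.2041 ≈ -2.56.
|E| > 1: demand is elastic over this range.

-2.56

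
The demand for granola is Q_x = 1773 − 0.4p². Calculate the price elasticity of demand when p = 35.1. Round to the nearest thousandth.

At p = 35.1, Q_x = 1280.196.
dQ_x/dp = −2·0.4·p = −28.08.
Point elasticity E = (dQ_x/dp)·(p/Q_x) = -28.08 × 35.1/1280.196 ≈ -0.770.
|E| < 1, so demand is inelastic at this price.

-0.770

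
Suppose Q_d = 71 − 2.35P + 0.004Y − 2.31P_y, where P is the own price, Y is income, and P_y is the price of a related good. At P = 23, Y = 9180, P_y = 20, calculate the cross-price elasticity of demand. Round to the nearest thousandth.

-6.185

At the given point, Q_d = 71 − 2.35(23) + 0.004(9180) − 2.31(20) = 71 − 54.05 + 36.72 − 46.2 = 7.47.
∂Q_d/∂P_y = −2.31, so E_xy = -2.31·(20/7.47) ≈ -6.185.
E_xy < 0: the goods are complements.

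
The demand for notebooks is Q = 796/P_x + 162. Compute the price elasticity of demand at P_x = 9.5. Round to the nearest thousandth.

At P_x = 9.5, Q = 245.7895.
dQ/dP_x = −796/P_x² = −8.8199.
Point elasticity E = (dQ/dP_x)·(P_x/Q) = -8.8199 × 9.5/245.7895 ≈ -0.341.
|E| < 1, so demand is inelastic at this price.

-0.341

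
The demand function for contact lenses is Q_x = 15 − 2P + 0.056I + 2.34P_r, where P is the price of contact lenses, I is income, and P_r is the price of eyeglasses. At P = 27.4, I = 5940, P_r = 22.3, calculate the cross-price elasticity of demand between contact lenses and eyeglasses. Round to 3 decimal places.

At the given point, Q_x = 15 − 2(27.4) + 0.056(5940) + 2.34(22.3) = 15 − 54.8 + 332.64 + 52.182 = 345.022.
∂Q_x/∂P_r = +2.34, so E_xy = 2.34·(22.3/345.022) ≈ 0.151.
E_xy > 0: the goods are substitutes.

0.151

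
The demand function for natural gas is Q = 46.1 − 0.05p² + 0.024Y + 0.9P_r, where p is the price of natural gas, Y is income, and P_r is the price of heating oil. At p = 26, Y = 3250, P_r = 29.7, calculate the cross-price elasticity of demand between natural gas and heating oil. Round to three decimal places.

0.228

At the given point, Q = 46.1 − 0.05(26)² + 0.024(3250) + 0.9(29.7) = 46.1 − 33.8 + 78 + 26.73 = 117.03.
∂Q/∂P_r = +0.9, so E_xy = 0.9·(29.7/117.03) ≈ 0.228.
E_xy > 0: the goods are substitutes.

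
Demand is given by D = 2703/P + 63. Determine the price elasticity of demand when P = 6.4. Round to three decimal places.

-0.870

At P = 6.4, D = 485.3438.
dD/dP = −2703/P² = −65.9912.
Point elasticity E = (dD/dP)·(P/D) = -65.9912 × 6.4/485.3438 ≈ -0.870.
|E| < 1, so demand is inelastic at this price.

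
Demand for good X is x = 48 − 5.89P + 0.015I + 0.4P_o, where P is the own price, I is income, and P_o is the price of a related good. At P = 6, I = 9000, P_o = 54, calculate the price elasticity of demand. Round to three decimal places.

-0.209

x = 48 − 5.89(6) + 0.015(9000) + 0.4(54) = 48 − 35.34 + 135 + 21.6 = 169.26.
∂x/∂P = −5.89, so E_p = (−5.89)·(6/169.26) ≈ -0.209.
|E_p| < 1: demand is inelastic.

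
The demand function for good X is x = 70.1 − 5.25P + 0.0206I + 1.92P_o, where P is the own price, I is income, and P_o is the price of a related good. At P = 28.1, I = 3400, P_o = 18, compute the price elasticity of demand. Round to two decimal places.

Substituting, x = 70.1 − 5.25(28.1) + 0.0206(3400) + 1.92(18) = 70.1 − 147.525 + 70.04 + 34.56 = 27.175.
∂x/∂P = −5.25, so E_p = (−5.25)·(28.1/27.175) ≈ -5.43.
|E_p| > 1: demand is elastic.

-5.43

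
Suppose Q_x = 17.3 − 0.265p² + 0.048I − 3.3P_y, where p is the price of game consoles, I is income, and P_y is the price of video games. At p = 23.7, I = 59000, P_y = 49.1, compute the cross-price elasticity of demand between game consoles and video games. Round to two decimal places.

-0.06

First evaluate Q_x: 17.3 − 0.265(23.7)² + 0.048(59000) − 3.3(49.1) = 17.3 − 148.8479 + 2832 − 162.03 = 2538.4222.
∂Q_x/∂P_y = −3.3, so E_xy = -3.3·(49.1/2538.4222) ≈ -0.06.
E_xy < 0: the goods are complements.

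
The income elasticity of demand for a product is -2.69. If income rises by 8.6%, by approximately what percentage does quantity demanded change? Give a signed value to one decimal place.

%ΔQ ≈ E × %ΔI = (-2.69) × (8.6%) ≈ -23.1%.

-23.1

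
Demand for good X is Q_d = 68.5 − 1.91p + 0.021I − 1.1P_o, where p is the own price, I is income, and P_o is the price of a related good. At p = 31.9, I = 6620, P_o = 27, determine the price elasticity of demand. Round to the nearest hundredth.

-0.52

Q_d = 68.5 − 1.91(31.9) + 0.021(6620) − 1.1(27) = 68.5 − 60.929 + 139.02 − 29.7 = 116.891.
∂Q_d/∂p = −1.91, so E_p = (−1.91)·(31.9/116.891) ≈ -0.52.
|E_p| < 1: demand is inelastic.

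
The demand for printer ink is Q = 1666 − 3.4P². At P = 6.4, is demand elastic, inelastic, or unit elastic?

At P = 6.4, Q = 1526.736.
dQ/dP = −2·3.4·P = −43.52.
Point elasticity E = (dQ/dP)·(P/Q) = -43.52 × 6.4/1526.736 ≈ -0.182.
|E| ≈ 0.182 < 1, so demand is inelastic.

inelastic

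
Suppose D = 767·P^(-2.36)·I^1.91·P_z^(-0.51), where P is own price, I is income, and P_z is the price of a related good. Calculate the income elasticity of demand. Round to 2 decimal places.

1.91

For a Cobb–Douglas (constant-elasticity) form D = A·I^α·…, the elasticity with respect to I equals the exponent α at every point.
Here the exponent on I is 1.91, so the income elasticity of demand is 1.91.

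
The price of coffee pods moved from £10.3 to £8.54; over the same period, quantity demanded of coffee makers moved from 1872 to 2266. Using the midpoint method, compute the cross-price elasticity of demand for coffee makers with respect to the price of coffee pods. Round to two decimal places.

-1.02

%ΔQ_x = (2266 − 1872)/[(1872+2266)/2] = 394/2069 ≈ 0.1904.
%ΔP_y = (8.54 − 10.3)/[(10.3+8.54)/2] ≈ -0.1868.
E_xy = 0.1904/-0.1868 ≈ -1.02.
E_xy < 0, so coffee makers and coffee pods are complements.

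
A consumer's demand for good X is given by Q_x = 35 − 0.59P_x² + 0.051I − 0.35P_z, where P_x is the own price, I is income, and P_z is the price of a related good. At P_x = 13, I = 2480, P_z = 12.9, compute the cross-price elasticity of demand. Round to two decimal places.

-0.08

Substituting, Q_x = 35 − 0.59(13)² + 0.051(2480) − 0.35(12.9) = 35 − 99.71 + 126.48 − 4.515 = 57.255.
∂Q_x/∂P_z = −0.35, so E_xy = -0.35·(12.9/57.255) ≈ -0.08.
E_xy < 0: the goods are complements.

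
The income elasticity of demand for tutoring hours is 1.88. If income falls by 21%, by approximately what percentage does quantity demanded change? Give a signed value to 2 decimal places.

-39.48

%ΔQ ≈ E × %ΔI = (1.88) × (-21%) = -39.48%.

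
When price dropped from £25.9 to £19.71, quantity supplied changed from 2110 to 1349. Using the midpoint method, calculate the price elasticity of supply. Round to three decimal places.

%Δq = (1349 − 2110)/[(2110 + 1349)/2] = -761/1729.5 ≈ -0.4400.
%ΔP = (19.71 − 25.9)/[(25.9 + 19.71)/2] = -6.19/22.805 ≈ -0.2714.
Arc elasticity E = %Δq/%ΔP ≈ -0.4400/-0.2714 ≈ 1.621.
|E| > 1: supply is elastic over this range.

1.621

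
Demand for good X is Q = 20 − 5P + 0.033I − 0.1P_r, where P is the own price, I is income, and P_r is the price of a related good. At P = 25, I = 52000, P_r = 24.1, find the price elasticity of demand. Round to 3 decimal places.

Q = 20 − 5(25) + 0.033(52000) − 0.1(24.1) = 20 − 125 + 1716 − 2.41 = 1608.59.
∂Q/∂P = −5, so E_p = (−5)·(25/1608.59) ≈ -0.078.
|E_p| < 1: demand is inelastic.

-0.078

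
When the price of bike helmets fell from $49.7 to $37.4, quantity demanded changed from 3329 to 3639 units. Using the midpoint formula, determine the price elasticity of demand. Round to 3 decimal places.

-0.315

%ΔQ = (3639 − 3329)/[(3329 + 3639)/2] = 310/3484 ≈ 0.0890.
%Δp = (37.4 − 49.7)/[(49.7 + 37.4)/2] = -12.3/43.55 ≈ -0.2824.
Arc elasticity E = %ΔQ/%Δp ≈ 0.0890/-0.2824 ≈ -0.315.
|E| < 1: demand is inelastic over this range.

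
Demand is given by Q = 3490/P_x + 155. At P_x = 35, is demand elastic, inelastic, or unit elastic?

inelastic

At P_x = 35, Q = 254.7143.
dQ/dP_x = −3490/P_x² = −2.849.
Point elasticity E = (dQ/dP_x)·(P_x/Q) = -2.849 × 35/254.7143 ≈ -0.391.
|E| ≈ 0.391 < 1, so demand is inelastic.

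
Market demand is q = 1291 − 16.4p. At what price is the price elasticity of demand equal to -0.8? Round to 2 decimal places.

34.99

Set −bp/(a − bp) = −0.8 ⇒ bp = 0.8(a − bp) ⇒ bp(1+0.8) = 0.8·a.
p = 0.8·1291/(16.4·1.8) ≈ 34.99.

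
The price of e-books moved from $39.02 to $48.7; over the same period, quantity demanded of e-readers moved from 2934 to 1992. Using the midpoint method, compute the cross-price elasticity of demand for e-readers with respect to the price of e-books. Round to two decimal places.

-1.73

%ΔQ_x = (1992 − 2934)/[(2934+1992)/2] = -942/2463 ≈ -0.3825.
%ΔP_y = (48.7 − 39.02)/[(39.02+48.7)/2] ≈ 0.2207.
E_xy = -0.3825/0.2207 ≈ -1.73.
E_xy < 0, so e-readers and e-books are complements.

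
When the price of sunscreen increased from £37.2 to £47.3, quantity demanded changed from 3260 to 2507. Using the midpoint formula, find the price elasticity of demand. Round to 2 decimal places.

-1.09

%ΔQ = (2507 − 3260)/[(3260 + 2507)/2] = -753/2883.5 ≈ -0.2611.
%ΔP = (47.3 − 37.2)/[(37.2 + 47.3)/2] = 10.1/42.25 ≈ 0.2391.
Arc elasticity E = %ΔQ/%ΔP ≈ -0.2611/0.2391 ≈ -1.09.
|E| > 1: demand is elastic over this range.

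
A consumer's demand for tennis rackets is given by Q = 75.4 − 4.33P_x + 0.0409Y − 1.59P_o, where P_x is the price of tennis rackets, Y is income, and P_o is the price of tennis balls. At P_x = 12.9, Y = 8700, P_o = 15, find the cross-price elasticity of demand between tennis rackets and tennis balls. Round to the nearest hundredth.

Evaluating quantity at (P_x, Y, P_o) gives Q = 75.4 − 4.33(12.9) + 0.0409(8700) − 1.59(15) = 75.4 − 55.857 + 355.83 − 23.85 = 351.523.
∂Q/∂P_o = −1.59, so E_xy = -1.59·(15/351.523) ≈ -0.07.
E_xy < 0: the goods are complements.

-0.07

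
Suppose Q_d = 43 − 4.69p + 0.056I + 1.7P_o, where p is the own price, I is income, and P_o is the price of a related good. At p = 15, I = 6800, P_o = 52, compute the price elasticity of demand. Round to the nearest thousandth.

-0.159

First evaluate Q_d: 43 − 4.69(15) + 0.056(6800) + 1.7(52) = 43 − 70.35 + 380.8 + 88.4 = 441.85.
∂Q_d/∂p = −4.69, so E_p = (−4.69)·(15/441.85) ≈ -0.159.
|E_p| < 1: demand is inelastic.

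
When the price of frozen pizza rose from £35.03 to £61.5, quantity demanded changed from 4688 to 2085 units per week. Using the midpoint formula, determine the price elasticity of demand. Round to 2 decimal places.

%Δq = (2085 − 4688)/[(4688 + 2085)/2] = -2603/3386.5 ≈ -0.7686.
%ΔP = (61.5 − 35.03)/[(35.03 + 61.5)/2] = 26.47/48.265 ≈ 0.5484.
Arc elasticity E = %Δq/%ΔP ≈ -0.7686/0.5484 ≈ -1.40.
|E| > 1: demand is elastic over this range.

-1.40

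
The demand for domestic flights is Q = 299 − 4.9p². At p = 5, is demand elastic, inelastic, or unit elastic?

elastic

At p = 5, Q = 176.5.
dQ/dp = −2·4.9·p = −49.
Point elasticity E = (dQ/dp)·(p/Q) = -49 × 5/176.5 ≈ -1.388.
|E| ≈ 1.388 > 1, so demand is elastic.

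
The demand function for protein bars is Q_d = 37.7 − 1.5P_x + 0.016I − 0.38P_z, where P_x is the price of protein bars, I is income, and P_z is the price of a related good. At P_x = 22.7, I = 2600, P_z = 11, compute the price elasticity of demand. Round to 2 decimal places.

At the given point, Q_d = 37.7 − 1.5(22.7) + 0.016(2600) − 0.38(11) = 37.7 − 34.05 + 41.6 − 4.18 = 41.07.
∂Q_d/∂P_x = −1.5, so E_p = (−1.5)·(22.7/41.07) ≈ -0.83.
|E_p| < 1: demand is inelastic.

-0.83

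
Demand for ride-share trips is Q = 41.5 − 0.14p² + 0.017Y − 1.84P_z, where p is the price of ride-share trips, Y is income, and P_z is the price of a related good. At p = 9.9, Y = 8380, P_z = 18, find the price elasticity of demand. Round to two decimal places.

-0.20

First evaluate Q: 41.5 − 0.14(9.9)² + 0.017(8380) − 1.84(18) = 41.5 − 13.7214 + 142.46 − 33.12 = 137.1186.
∂Q/∂p = −2·0.14·p = -2.772, so E_p = -2.772·(9.9/137.1186) ≈ -0.20.
|E_p| < 1: demand is inelastic.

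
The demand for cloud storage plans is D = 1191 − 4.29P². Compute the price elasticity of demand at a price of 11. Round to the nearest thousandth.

-1.545

At P = 11, D = 671.91.
dD/dP = −2·4.29·P = −94.38.
Point elasticity E = (dD/dP)·(P/D) = -94.38 × 11/671.91 ≈ -1.545.
|E| > 1, so demand is elastic at this price.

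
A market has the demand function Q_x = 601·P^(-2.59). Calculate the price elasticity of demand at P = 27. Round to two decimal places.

For a Cobb–Douglas (constant-elasticity) form Q_x = A·P^α·…, the elasticity with respect to P equals the exponent α at every point.
Here the exponent on P is -2.59, so the price elasticity of demand is -2.59.

-2.59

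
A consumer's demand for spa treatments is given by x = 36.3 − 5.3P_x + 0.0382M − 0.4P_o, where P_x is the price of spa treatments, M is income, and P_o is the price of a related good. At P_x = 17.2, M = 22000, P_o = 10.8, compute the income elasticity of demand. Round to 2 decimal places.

1.08

Evaluating quantity at (P_x, M, P_o) gives x = 36.3 − 5.3(17.2) + 0.0382(22000) − 0.4(10.8) = 36.3 − 91.16 + 840.4 − 4.32 = 781.22.
∂x/∂M = +0.0382, so E_I = 0.0382·(22000/781.22) ≈ 1.08.
E_I > 1: normal good (luxury).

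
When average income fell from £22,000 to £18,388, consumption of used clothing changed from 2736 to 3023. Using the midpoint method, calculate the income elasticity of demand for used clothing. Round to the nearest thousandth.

-0.557

%ΔQ = (3023 − 2736)/[(2736+3023)/2] = 287/2879.5 ≈ 0.0997.
%ΔY = (18,388 − 22,000)/[(22,000+18,388)/2] = -3612/20194 ≈ -0.1789.
E_I = %ΔQ/%ΔY ≈ -0.557.
E_I < 0: inferior good.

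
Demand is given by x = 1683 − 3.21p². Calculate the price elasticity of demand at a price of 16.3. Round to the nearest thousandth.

At p = 16.3, x = 830.1351.
dx/dp = −2·3.21·p = −104.646.
Point elasticity E = (dx/dp)·(p/x) = -104.646 × 16.3/830.1351 ≈ -2.055.
|E| > 1, so demand is elastic at this price.

-2.055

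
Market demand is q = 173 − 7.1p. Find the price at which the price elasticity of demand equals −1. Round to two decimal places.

For linear demand q = a − bp, E = −bp/(a − bp). |E| = 1 ⇒ bp = a − bp ⇒ p = a/(2b).
p = 173/(2·7.1) ≈ 12.18.

12.18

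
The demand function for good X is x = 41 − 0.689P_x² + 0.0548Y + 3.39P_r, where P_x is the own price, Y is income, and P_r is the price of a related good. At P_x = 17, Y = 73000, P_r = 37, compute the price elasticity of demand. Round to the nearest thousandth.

-0.100

x = 41 − 0.689(17)² + 0.0548(73000) + 3.39(37) = 41 − 199.121 + 4000.4 + 125.43 = 3967.709.
∂x/∂P_x = −2·0.689·P_x = -23.426, so E_p = -23.426·(17/3967.709) ≈ -0.100.
|E_p| < 1: demand is inelastic.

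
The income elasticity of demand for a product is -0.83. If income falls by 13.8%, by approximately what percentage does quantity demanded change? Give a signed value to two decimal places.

11.45

%ΔQ ≈ E × %ΔI = (-0.83) × (-13.8%) ≈ 11.45%.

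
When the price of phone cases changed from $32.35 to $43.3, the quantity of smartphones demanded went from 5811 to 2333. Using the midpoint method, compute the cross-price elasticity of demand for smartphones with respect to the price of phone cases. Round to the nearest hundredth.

-2.95

%ΔQ_x = (2333 − 5811)/[(5811+2333)/2] = -3478/4072 ≈ -0.8541.
%ΔP_y = (43.3 − 32.35)/[(32.35+43.3)/2] ≈ 0.2895.
E_xy = -0.8541/0.2895 ≈ -2.95.
E_xy < 0, so smartphones and phone cases are complements.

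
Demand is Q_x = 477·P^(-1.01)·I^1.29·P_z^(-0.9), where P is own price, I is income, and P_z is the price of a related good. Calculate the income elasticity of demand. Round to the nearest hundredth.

For a Cobb–Douglas (constant-elasticity) form Q_x = A·I^α·…, the elasticity with respect to I equals the exponent α at every point.
Here the exponent on I is 1.29, so the income elasticity of demand is 1.29.

1.29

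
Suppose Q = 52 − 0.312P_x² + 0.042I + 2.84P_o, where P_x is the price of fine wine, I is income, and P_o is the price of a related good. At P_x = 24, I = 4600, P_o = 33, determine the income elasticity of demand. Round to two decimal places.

Q = 52 − 0.312(24)² + 0.042(4600) + 2.84(33) = 52 − 179.712 + 193.2 + 93.72 = 159.208.
∂Q/∂I = +0.042, so E_I = 0.042·(4600/159.208) ≈ 1.21.
E_I > 1: normal good (luxury).

1.21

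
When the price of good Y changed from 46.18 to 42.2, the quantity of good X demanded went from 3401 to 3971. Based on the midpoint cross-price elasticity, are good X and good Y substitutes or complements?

complements

%ΔQ_x = (3971 − 3401)/[(3401+3971)/2] = 570/3686 ≈ 0.1546.
%ΔP_y = (42.2 − 46.18)/[(46.18+42.2)/2] ≈ -0.0901.
E_xy = 0.1546/-0.0901 ≈ -1.717.
E_xy < 0, so the goods are complements.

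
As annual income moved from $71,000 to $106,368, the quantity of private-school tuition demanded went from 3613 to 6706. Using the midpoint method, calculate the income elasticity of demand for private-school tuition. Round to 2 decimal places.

%ΔQ = (6706 − 3613)/[(3613+6706)/2] = 3093/5159.5 ≈ 0.5995.
%ΔI = (106,368 − 71,000)/[(71,000+106,368)/2] = 35368/88684 ≈ 0.3988.
E_I = %ΔQ/%ΔI ≈ 1.50.
E_I > 1: normal good (luxury).

1.50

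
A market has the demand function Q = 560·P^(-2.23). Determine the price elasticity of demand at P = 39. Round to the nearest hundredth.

-2.23

For a Cobb–Douglas (constant-elasticity) form Q = A·P^α·…, the elasticity with respect to P equals the exponent α at every point.
Here the exponent on P is -2.23, so the price elasticity of demand is -2.23.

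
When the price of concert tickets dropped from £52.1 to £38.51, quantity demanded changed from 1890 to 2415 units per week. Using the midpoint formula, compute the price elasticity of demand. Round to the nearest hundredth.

%Δq = (2415 − 1890)/[(1890 + 2415)/2] = 525/2152.5 ≈ 0.2439.
%Δp = (38.51 − 52.1)/[(52.1 + 38.51)/2] = -13.59/45.305 ≈ -0.3000.
Arc elasticity E = %Δq/%Δp ≈ 0.2439/-0.3000 ≈ -0.81.
|E| < 1: demand is inelastic over this range.

-0.81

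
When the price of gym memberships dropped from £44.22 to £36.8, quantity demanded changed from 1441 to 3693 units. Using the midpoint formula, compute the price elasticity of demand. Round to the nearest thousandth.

%Δq = (3693 − 1441)/[(1441 + 3693)/2] = 2252/2567 ≈ 0.8773.
%ΔP = (36.8 − 44.22)/[(44.22 + 36.8)/2] = -7.42/40.51 ≈ -0.1832.
Arc elasticity E = %Δq/%ΔP ≈ 0.8773/-0.1832 ≈ -4.790.
|E| > 1: demand is elastic over this range.

-4.790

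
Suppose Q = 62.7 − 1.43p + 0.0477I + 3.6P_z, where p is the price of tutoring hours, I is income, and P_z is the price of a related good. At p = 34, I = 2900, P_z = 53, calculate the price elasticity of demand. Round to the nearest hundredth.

-0.14

Substituting, Q = 62.7 − 1.43(34) + 0.0477(2900) + 3.6(53) = 62.7 − 48.62 + 138.33 + 190.8 = 343.21.
∂Q/∂p = −1.43, so E_p = (−1.43)·(34/343.21) ≈ -0.14.
|E_p| < 1: demand is inelastic.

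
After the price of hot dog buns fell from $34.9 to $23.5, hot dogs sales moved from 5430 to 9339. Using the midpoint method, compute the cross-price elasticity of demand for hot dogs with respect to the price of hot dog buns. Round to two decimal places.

-1.36

%ΔQ_x = (9339 − 5430)/[(5430+9339)/2] = 3909/7384.5 ≈ 0.5294.
%ΔP_y = (23.5 − 34.9)/[(34.9+23.5)/2] ≈ -0.3904.
E_xy = 0.5294/-0.3904 ≈ -1.36.
E_xy < 0, so hot dogs and hot dog buns are complements.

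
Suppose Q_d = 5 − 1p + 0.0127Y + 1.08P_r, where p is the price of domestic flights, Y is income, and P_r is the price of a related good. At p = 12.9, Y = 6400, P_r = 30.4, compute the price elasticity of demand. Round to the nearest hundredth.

-0.12

Substituting, Q_d = 5 − 1(12.9) + 0.0127(6400) + 1.08(30.4) = 5 − 12.9 + 81.28 + 32.832 = 106.212.
∂Q_d/∂p = −1, so E_p = (−1)·(12.9/106.212) ≈ -0.12.
|E_p| < 1: demand is inelastic.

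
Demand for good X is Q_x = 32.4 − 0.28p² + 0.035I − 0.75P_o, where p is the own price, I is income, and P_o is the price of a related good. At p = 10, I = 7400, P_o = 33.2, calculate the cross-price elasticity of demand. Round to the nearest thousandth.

-0.104

Evaluating quantity at (p, I, P_o) gives Q_x = 32.4 − 0.28(10)² + 0.035(7400) − 0.75(33.2) = 32.4 − 28 + 259 − 24.9 = 238.5.
∂Q_x/∂P_o = −0.75, so E_xy = -0.75·(33.2/238.5) ≈ -0.104.
E_xy < 0: the goods are complements.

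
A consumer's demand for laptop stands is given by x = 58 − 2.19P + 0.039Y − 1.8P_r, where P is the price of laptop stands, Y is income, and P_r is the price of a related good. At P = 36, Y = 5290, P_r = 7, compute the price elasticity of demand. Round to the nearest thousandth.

-0.456

First evaluate x: 58 − 2.19(36) + 0.039(5290) − 1.8(7) = 58 − 78.84 + 206.31 − 12.6 = 172.87.
∂x/∂P = −2.19, so E_p = (−2.19)·(36/172.87) ≈ -0.456.
|E_p| < 1: demand is inelastic.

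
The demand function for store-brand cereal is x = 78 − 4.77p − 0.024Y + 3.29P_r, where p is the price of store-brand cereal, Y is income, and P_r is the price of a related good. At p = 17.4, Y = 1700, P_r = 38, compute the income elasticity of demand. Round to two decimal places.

-0.52

Substituting, x = 78 − 4.77(17.4) − 0.024(1700) + 3.29(38) = 78 − 82.998 − 40.8 + 125.02 = 79.222.
∂x/∂Y = −0.024, so E_I = -0.024·(1700/79.222) ≈ -0.52.
E_I < 0: inferior good.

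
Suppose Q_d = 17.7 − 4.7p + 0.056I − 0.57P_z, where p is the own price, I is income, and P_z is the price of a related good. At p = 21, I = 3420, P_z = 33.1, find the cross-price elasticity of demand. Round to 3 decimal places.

Q_d = 17.7 − 4.7(21) + 0.056(3420) − 0.57(33.1) = 17.7 − 98.7 + 191.52 − 18.867 = 91.653.
∂Q_d/∂P_z = −0.57, so E_xy = -0.57·(33.1/91.653) ≈ -0.206.
E_xy < 0: the goods are complements.

-0.206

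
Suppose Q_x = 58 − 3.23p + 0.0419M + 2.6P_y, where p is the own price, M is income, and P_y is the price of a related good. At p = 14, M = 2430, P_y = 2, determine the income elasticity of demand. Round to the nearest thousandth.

At the given point, Q_x = 58 − 3.23(14) + 0.0419(2430) + 2.6(2) = 58 − 45.22 + 101.817 + 5.2 = 119.797.
∂Q_x/∂M = +0.0419, so E_I = 0.0419·(2430/119.797) ≈ 0.850.
E_I ∈ (0,1): normal good (necessity).

0.850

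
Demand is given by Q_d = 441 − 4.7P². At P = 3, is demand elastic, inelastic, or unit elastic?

inelastic

At P = 3, Q_d = 398.7.
dQ_d/dP = −2·4.7·P = −28.2.
Point elasticity E = (dQ_d/dP)·(P/Q_d) = -28.2 × 3/398.7 ≈ -0.212.
|E| ≈ 0.212 < 1, so demand is inelastic.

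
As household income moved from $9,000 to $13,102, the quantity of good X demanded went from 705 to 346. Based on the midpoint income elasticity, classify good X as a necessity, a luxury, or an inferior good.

%ΔQ = (346 − 705)/[(705+346)/2] = -359/525.5 ≈ -0.6832.
%ΔY = (13,102 − 9,000)/[(9,000+13,102)/2] = 4102/11051 ≈ 0.3712.
E_I = %ΔQ/%ΔY ≈ -1.840.
E_I < 0: inferior good.

inferior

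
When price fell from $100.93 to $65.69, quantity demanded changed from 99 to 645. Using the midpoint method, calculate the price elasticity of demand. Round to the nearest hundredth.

-3.47

%ΔQ = (645 − 99)/[(99 + 645)/2] = 546/372 ≈ 1.4677.
%Δp = (65.69 − 100.93)/[(100.93 + 65.69)/2] = -35.24/83.31 ≈ -0.4230.
Arc elasticity E = %ΔQ/%Δp ≈ 1.4677/-0.4230 ≈ -3.47.
|E| > 1: demand is elastic over this range.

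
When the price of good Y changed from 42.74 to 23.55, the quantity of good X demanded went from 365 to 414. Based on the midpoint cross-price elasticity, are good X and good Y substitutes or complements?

complements

%ΔQ_x = (414 − 365)/[(365+414)/2] = 49/389.5 ≈ 0.1258.
%ΔP_y = (23.55 − 42.74)/[(42.74+23.55)/2] ≈ -0.5790.
E_xy = 0.1258/-0.5790 ≈ -0.217.
E_xy < 0, so the goods are complements.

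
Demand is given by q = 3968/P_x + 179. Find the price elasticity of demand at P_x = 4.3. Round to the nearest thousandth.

At P_x = 4.3, q = 1101.7907.
dq/dP_x = −3968/P_x² = −214.6025.
Point elasticity E = (dq/dP_x)·(P_x/q) = -214.6025 × 4.3/1101.7907 ≈ -0.838.
|E| < 1, so demand is inelastic at this price.

-0.838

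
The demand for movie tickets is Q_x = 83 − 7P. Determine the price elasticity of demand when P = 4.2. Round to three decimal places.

-0.549

At P = 4.2, Q_x = 53.6.
dQ_x/dP = −7.
Point elasticity E = (dQ_x/dP)·(P/Q_x) = -7 × 4.2/53.6 ≈ -0.549.
|E| < 1, so demand is inelastic at this price.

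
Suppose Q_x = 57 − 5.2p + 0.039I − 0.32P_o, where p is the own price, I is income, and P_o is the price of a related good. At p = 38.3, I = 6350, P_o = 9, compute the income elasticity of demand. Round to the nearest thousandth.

2.414

Q_x = 57 − 5.2(38.3) + 0.039(6350) − 0.32(9) = 57 − 199.16 + 247.65 − 2.88 = 102.61.
∂Q_x/∂I = +0.039, so E_I = 0.039·(6350/102.61) ≈ 2.414.
E_I > 1: normal good (luxury).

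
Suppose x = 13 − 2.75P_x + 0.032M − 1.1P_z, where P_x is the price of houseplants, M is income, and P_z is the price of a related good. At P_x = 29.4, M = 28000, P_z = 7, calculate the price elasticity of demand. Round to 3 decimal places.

-0.099

At the given point, x = 13 − 2.75(29.4) + 0.032(28000) − 1.1(7) = 13 − 80.85 + 896 − 7.7 = 820.45.
∂x/∂P_x = −2.75, so E_p = (−2.75)·(29.4/820.45) ≈ -0.099.
|E_p| < 1: demand is inelastic.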